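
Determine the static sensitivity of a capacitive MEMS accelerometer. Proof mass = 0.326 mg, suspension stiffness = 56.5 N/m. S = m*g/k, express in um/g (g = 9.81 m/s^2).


Step 1: Convert mass: m = 0.326 mg = 3.26e-07 kg
Step 2: S = m * g / k = 3.26e-07 * 9.81 / 56.5
Step 3: S = 5.66e-08 m/g
Step 4: Convert to um/g: S = 0.057 um/g


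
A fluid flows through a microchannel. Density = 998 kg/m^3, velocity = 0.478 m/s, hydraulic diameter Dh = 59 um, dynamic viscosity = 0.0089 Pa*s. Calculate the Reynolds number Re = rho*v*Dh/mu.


Step 1: Convert Dh to meters: Dh = 59e-6 m
Step 2: Re = rho * v * Dh / mu
Re = 998 * 0.478 * 59e-6 / 0.0089
Re = 3.162


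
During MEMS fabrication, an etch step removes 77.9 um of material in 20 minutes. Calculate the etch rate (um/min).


Step 1: Etch rate = depth / time
Step 2: rate = 77.9 / 20
rate = 3.895 um/min


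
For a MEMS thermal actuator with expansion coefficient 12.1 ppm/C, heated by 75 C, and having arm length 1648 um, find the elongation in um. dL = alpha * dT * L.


Step 1: Convert CTE: alpha = 12.1 ppm/C = 12.1e-6 /C
Step 2: dL = 12.1e-6 * 75 * 1648
dL = 1.4956 um


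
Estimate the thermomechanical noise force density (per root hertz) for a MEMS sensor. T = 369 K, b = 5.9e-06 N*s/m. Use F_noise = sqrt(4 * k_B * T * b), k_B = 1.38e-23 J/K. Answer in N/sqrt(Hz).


Step 1: Compute 4 * k_B * T * b
= 4 * 1.38e-23 * 369 * 5.9e-06
= 1.2018e-25 N^2/Hz
Step 2: F_noise = sqrt(1.2018e-25)
F_noise = 3.47e-13 N/sqrt(Hz)


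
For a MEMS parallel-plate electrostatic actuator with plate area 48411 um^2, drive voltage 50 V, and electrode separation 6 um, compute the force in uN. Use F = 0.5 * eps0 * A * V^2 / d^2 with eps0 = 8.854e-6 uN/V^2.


Step 1: Identify parameters.
eps0 = 8.854e-6 uN/V^2, A = 48411 um^2, V = 50 V, d = 6 um
Step 2: Compute V^2 = 50^2 = 2500
Step 3: Compute d^2 = 6^2 = 36
Step 4: F = 0.5 * 8.854e-6 * 48411 * 2500 / 36
F = 14.883 uN


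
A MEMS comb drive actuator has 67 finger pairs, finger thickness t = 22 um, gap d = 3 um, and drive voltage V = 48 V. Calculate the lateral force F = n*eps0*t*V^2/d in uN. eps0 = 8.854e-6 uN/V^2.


Step 1: Parameters: n=67, eps0=8.854e-6 uN/V^2, t=22 um, V=48 V, d=3 um
Step 2: V^2 = 2304
Step 3: F = 67 * 8.854e-6 * 22 * 2304 / 3
F = 10.023 uN


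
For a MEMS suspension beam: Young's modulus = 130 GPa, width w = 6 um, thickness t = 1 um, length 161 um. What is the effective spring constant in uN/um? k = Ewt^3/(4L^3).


Step 1: Convert E to consistent units (1 GPa = 1000 uN/um^2).
E = 130 GPa = 130000 uN/um^2
Step 2: Compute t^3 = 1^3 = 1
Step 3: Compute L^3 = 161^3 = 4173281
Step 4: k = 130000 * 6 * 1 / (4 * 4173281)
k = 0.0467 uN/um


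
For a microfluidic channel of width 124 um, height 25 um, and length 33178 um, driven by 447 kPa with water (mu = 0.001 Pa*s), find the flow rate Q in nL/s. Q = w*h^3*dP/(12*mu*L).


Step 1: Convert all dimensions to SI (meters).
w = 124e-6 m, h = 25e-6 m, L = 33178e-6 m, dP = 447e3 Pa
Step 2: Q = w * h^3 * dP / (12 * mu * L)
Q = 124e-6 * (25e-6)^3 * 447e3 / (12 * 0.001 * 33178e-6) = 2.17529312e-09 m^3/s
Step 3: Convert Q from m^3/s to nL/s (1 m^3 = 1e12 nL, so multiply by 1e12).
Q = 2175.293 nL/s


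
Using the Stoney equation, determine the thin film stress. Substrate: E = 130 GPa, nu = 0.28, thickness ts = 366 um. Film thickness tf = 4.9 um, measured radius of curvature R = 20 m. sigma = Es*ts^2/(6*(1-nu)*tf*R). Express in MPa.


Step 1: Compute numerator: Es * ts^2 = 130 * 366^2 = 17414280 (GPa*um^2)
Step 2: Compute denominator (R in um): 6*(1-nu)*tf*R = 6*0.72*4.9*20e6 = 423360000.0 (um^2)
Step 3: sigma (GPa) = 17414280 / 423360000.0 = 4.1134e-02 GPa
Step 4: Convert to MPa (x1000): sigma = 41.1 MPa


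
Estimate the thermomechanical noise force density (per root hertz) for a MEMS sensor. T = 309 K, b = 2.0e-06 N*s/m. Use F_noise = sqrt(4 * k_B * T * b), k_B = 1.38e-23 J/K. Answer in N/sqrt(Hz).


Step 1: Compute 4 * k_B * T * b
= 4 * 1.38e-23 * 309 * 2.0e-06
= 3.4114e-26 N^2/Hz
Step 2: F_noise = sqrt(3.4114e-26)
F_noise = 1.85e-13 N/sqrt(Hz)


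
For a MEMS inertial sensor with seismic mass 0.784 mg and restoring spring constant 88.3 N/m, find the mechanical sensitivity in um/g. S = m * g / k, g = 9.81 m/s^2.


Step 1: Convert mass: m = 0.784 mg = 7.84e-07 kg
Step 2: S = m * g / k = 7.84e-07 * 9.81 / 88.3
Step 3: S = 8.71e-08 m/g
Step 4: Convert to um/g: S = 0.087 um/g


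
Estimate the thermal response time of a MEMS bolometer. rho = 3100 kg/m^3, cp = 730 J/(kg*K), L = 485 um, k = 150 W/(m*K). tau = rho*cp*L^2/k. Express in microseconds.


Step 1: Convert L to m: L = 485e-6 m
Step 2: L^2 = (485e-6)^2 = 2.35225e-07 m^2
Step 3: tau = 3100 * 730 * 2.35225e-07 / 150 = 3.54876117e-03 s
Step 4: Convert to microseconds (multiply by 1e6).
tau = 3548.761 us


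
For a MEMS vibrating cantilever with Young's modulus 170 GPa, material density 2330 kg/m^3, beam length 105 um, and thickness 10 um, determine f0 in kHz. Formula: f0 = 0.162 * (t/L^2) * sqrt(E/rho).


Step 1: Convert units to SI.
t_SI = 10e-6 m, L_SI = 105e-6 m
Step 2: Calculate sqrt(E/rho).
sqrt(170e9 / 2330) = 8541.74 m/s
Step 3: Compute f0.
f0 = 0.162 * 10e-6 / (105e-6)^2 * 8541.74 = 1255112.8 Hz = 1255.11 kHz


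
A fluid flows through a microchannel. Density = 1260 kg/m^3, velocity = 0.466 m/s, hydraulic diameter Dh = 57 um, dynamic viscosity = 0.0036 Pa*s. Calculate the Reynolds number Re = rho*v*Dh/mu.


Step 1: Convert Dh to meters: Dh = 57e-6 m
Step 2: Re = rho * v * Dh / mu
Re = 1260 * 0.466 * 57e-6 / 0.0036
Re = 9.297


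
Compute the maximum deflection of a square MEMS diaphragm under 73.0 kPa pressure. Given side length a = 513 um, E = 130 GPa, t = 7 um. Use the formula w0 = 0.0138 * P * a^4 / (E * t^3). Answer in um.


Step 1: Convert pressure to compatible units (E is in GPa, so P in GPa).
P = 73.0 kPa = 73.0e-6 GPa
Step 2: Compute numerator: 0.0138 * P * a^4.
a^4 = 513^4 = 69257922561
numerator = 0.0138 * 73.0e-6 * 69257922561 = 6.977043e+04
Step 3: Compute denominator: E * t^3 = 130 * 7^3 = 44590
Step 4: w0 = numerator / denominator = 6.977043e+04 / 44590 = 1.5647 um


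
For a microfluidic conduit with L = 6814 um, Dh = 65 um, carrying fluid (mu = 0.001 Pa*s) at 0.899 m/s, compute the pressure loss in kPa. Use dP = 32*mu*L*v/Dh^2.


Step 1: Convert to SI: L = 6814e-6 m, Dh = 65e-6 m
Step 2: dP = 32 * 0.001 * 6814e-6 * 0.899 / (65e-6)^2
Step 3: dP = 46396.49 Pa
Step 4: Convert to kPa: dP = 46.4 kPa


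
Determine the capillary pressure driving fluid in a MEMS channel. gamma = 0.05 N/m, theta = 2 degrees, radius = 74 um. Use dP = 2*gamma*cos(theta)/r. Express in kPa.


Step 1: cos(2 deg) = 0.9994
Step 2: Convert r to m: r = 74e-6 m
Step 3: dP = 2 * 0.05 * 0.9994 / 74e-6 = 1350.5 Pa
Step 4: Convert Pa to kPa (divide by 1000).
dP = 1.35 kPa


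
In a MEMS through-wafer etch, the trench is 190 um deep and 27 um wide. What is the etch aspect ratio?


Step 1: AR = depth / width
Step 2: AR = 190 / 27
AR = 7.0


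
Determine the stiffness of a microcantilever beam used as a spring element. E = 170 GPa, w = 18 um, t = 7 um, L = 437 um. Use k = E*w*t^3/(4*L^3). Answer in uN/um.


Step 1: Convert E to consistent units (1 GPa = 1000 uN/um^2).
E = 170 GPa = 170000 uN/um^2
Step 2: Compute t^3 = 7^3 = 343
Step 3: Compute L^3 = 437^3 = 83453453
Step 4: k = 170000 * 18 * 343 / (4 * 83453453)
k = 3.1442 uN/um


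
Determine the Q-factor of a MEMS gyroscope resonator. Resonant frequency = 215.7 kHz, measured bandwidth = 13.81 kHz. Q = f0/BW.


Step 1: Q = f0 / bandwidth
Step 2: Q = 215.7 / 13.81
Q = 15.6


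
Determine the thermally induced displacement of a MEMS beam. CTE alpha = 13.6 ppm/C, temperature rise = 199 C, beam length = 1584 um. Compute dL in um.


Step 1: Convert CTE: alpha = 13.6 ppm/C = 13.6e-6 /C
Step 2: dL = 13.6e-6 * 199 * 1584
dL = 4.2869 um


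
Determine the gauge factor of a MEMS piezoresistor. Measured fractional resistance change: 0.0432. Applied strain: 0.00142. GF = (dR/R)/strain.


Step 1: Identify values.
dR/R = 0.0432, strain = 0.00142
Step 2: GF = (dR/R) / strain = 0.0432 / 0.00142
GF = 30.4


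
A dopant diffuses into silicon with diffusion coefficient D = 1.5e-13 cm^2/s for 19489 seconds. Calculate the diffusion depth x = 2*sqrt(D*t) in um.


Step 1: Compute D*t = 1.5e-13 * 19489 = 2.92335e-09 cm^2
Step 2: sqrt(D*t) = 5.4068e-05 cm
Step 3: x = 2 * 5.4068e-05 cm = 1.08136e-04 cm
Step 4: Convert to um (1 cm = 1e4 um): x = 1.081 um


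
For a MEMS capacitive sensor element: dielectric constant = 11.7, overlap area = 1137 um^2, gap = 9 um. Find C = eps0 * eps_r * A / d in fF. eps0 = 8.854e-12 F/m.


Step 1: Convert area to m^2: A = 1137e-12 m^2
Step 2: Convert gap to m: d = 9e-6 m
Step 3: C = eps0 * eps_r * A / d
C = 8.854e-12 * 11.7 * 1137e-12 / 9e-6
Step 4: Convert to fF (multiply by 1e15).
C = 13.09 fF


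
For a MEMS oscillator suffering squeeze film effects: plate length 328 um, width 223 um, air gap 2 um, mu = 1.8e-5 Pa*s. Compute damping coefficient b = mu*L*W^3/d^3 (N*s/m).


Step 1: Convert to SI.
L = 328e-6 m, W = 223e-6 m, d = 2e-6 m
Step 2: W^3 = (223e-6)^3 = 1.11e-11 m^3
Step 3: d^3 = (2e-6)^3 = 8.00e-18 m^3
Step 4: b = 1.8e-5 * 328e-6 * 1.11e-11 / 8.00e-18
b = 8.18e-03 N*s/m


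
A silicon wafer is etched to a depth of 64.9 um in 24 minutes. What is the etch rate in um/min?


Step 1: Etch rate = depth / time
Step 2: rate = 64.9 / 24
rate = 2.704 um/min


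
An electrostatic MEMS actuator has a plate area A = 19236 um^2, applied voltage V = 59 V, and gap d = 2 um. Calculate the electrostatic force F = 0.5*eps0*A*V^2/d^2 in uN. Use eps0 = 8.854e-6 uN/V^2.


Step 1: Identify parameters.
eps0 = 8.854e-6 uN/V^2, A = 19236 um^2, V = 59 V, d = 2 um
Step 2: Compute V^2 = 59^2 = 3481
Step 3: Compute d^2 = 2^2 = 4
Step 4: F = 0.5 * 8.854e-6 * 19236 * 3481 / 4
F = 74.109 uN


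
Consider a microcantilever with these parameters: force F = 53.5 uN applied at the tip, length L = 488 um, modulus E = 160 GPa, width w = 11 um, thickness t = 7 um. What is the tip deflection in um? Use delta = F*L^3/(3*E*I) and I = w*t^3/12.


Step 1: Calculate the second moment of area.
I = w * t^3 / 12 = 11 * 7^3 / 12 = 314.4167 um^4
Step 2: Convert E to consistent units (1 GPa = 1000 uN/um^2).
E = 160 GPa = 160000 uN/um^2
Step 3: Calculate tip deflection.
delta = F * L^3 / (3 * E * I)
delta = 53.5 * 488^3 / (3 * 160000 * 314.4167)
delta = 41.1971 um


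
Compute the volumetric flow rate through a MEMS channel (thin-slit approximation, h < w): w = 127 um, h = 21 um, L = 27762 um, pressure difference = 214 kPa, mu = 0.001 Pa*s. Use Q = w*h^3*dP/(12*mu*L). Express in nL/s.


Step 1: Convert all dimensions to SI (meters).
w = 127e-6 m, h = 21e-6 m, L = 27762e-6 m, dP = 214e3 Pa
Step 2: Q = w * h^3 * dP / (12 * mu * L)
Q = 127e-6 * (21e-6)^3 * 214e3 / (12 * 0.001 * 27762e-6) = 7.5551551e-10 m^3/s
Step 3: Convert Q from m^3/s to nL/s (1 m^3 = 1e12 nL, so multiply by 1e12).
Q = 755.516 nL/s


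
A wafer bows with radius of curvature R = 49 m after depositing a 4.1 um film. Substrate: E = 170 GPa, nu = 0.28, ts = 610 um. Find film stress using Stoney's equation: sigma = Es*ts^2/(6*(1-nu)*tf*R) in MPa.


Step 1: Compute numerator: Es * ts^2 = 170 * 610^2 = 63257000 (GPa*um^2)
Step 2: Compute denominator (R in um): 6*(1-nu)*tf*R = 6*0.72*4.1*49e6 = 867888000.0 (um^2)
Step 3: sigma (GPa) = 63257000 / 867888000.0 = 7.2886e-02 GPa
Step 4: Convert to MPa (x1000): sigma = 72.9 MPa


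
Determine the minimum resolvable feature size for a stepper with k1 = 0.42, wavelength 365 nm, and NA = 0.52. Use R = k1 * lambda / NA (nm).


Step 1: Identify values: k1 = 0.42, lambda = 365 nm, NA = 0.52
Step 2: R = k1 * lambda / NA
R = 0.42 * 365 / 0.52
R = 294.8 nm


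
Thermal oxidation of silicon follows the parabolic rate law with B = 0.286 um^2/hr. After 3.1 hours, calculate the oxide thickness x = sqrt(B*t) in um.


Step 1: Compute B*t = 0.286 * 3.1 = 0.8866
Step 2: x = sqrt(0.8866)
x = 0.942 um


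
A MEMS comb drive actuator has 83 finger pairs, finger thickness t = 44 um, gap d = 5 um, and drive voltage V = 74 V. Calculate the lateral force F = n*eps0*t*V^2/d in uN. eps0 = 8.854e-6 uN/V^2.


Step 1: Parameters: n=83, eps0=8.854e-6 uN/V^2, t=44 um, V=74 V, d=5 um
Step 2: V^2 = 5476
Step 3: F = 83 * 8.854e-6 * 44 * 5476 / 5
F = 35.413 uN


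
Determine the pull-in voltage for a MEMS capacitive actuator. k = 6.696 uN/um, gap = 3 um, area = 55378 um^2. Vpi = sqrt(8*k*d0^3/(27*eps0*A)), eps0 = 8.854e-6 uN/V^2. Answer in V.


Step 1: Compute numerator: 8 * k * d0^3 = 8 * 6.696 * 3^3 = 1446.336
Step 2: Compute denominator: 27 * eps0 * A = 27 * 8.854e-6 * 55378 = 13.238554
Step 3: Vpi = sqrt(1446.336 / 13.238554)
Vpi = 10.45 V


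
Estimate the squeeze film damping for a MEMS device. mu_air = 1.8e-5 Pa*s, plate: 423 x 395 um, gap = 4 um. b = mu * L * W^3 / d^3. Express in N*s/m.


Step 1: Convert to SI.
L = 423e-6 m, W = 395e-6 m, d = 4e-6 m
Step 2: W^3 = (395e-6)^3 = 6.16e-11 m^3
Step 3: d^3 = (4e-6)^3 = 6.40e-17 m^3
Step 4: b = 1.8e-5 * 423e-6 * 6.16e-11 / 6.40e-17
b = 7.33e-03 N*s/m


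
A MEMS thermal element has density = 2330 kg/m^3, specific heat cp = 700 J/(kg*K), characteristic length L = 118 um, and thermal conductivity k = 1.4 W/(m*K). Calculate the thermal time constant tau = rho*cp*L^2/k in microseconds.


Step 1: Convert L to m: L = 118e-6 m
Step 2: L^2 = (118e-6)^2 = 1.3924e-08 m^2
Step 3: tau = 2330 * 700 * 1.3924e-08 / 1.4 = 1.622146e-02 s
Step 4: Convert to microseconds (multiply by 1e6).
tau = 16221.46 us


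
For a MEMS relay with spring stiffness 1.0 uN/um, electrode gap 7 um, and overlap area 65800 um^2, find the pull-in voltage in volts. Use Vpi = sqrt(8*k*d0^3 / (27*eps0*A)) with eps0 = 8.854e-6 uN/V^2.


Step 1: Compute numerator: 8 * k * d0^3 = 8 * 1.0 * 7^3 = 2744.0
Step 2: Compute denominator: 27 * eps0 * A = 27 * 8.854e-6 * 65800 = 15.730016
Step 3: Vpi = sqrt(2744.0 / 15.730016)
Vpi = 13.21 V


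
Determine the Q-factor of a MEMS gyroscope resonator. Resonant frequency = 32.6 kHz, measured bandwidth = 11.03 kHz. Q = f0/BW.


Step 1: Q = f0 / bandwidth
Step 2: Q = 32.6 / 11.03
Q = 3.0


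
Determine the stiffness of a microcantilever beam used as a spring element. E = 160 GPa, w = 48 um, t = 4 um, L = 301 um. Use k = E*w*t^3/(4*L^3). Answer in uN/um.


Step 1: Convert E to consistent units (1 GPa = 1000 uN/um^2).
E = 160 GPa = 160000 uN/um^2
Step 2: Compute t^3 = 4^3 = 64
Step 3: Compute L^3 = 301^3 = 27270901
Step 4: k = 160000 * 48 * 64 / (4 * 27270901)
k = 4.5059 uN/um


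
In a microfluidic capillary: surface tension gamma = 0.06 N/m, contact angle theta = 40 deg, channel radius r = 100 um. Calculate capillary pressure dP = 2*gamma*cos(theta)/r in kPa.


Step 1: cos(40 deg) = 0.766
Step 2: Convert r to m: r = 100e-6 m
Step 3: dP = 2 * 0.06 * 0.766 / 100e-6 = 919.2 Pa
Step 4: Convert Pa to kPa (divide by 1000).
dP = 0.92 kPa


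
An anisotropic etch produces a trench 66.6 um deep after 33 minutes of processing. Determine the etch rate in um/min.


Step 1: Etch rate = depth / time
Step 2: rate = 66.6 / 33
rate = 2.018 um/min


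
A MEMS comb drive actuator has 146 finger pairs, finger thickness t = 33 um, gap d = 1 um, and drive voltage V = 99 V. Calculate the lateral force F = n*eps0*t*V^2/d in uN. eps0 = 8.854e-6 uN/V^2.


Step 1: Parameters: n=146, eps0=8.854e-6 uN/V^2, t=33 um, V=99 V, d=1 um
Step 2: V^2 = 9801
Step 3: F = 146 * 8.854e-6 * 33 * 9801 / 1
F = 418.097 uN


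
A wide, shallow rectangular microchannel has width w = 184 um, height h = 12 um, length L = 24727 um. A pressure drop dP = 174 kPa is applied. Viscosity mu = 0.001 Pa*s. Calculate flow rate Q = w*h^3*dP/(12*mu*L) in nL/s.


Step 1: Convert all dimensions to SI (meters).
w = 184e-6 m, h = 12e-6 m, L = 24727e-6 m, dP = 174e3 Pa
Step 2: Q = w * h^3 * dP / (12 * mu * L)
Q = 184e-6 * (12e-6)^3 * 174e3 / (12 * 0.001 * 24727e-6) = 1.8644817e-10 m^3/s
Step 3: Convert Q from m^3/s to nL/s (1 m^3 = 1e12 nL, so multiply by 1e12).
Q = 186.448 nL/s


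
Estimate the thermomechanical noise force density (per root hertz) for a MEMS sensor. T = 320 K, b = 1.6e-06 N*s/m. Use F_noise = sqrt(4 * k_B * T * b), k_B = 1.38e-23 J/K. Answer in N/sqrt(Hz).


Step 1: Compute 4 * k_B * T * b
= 4 * 1.38e-23 * 320 * 1.6e-06
= 2.8262e-26 N^2/Hz
Step 2: F_noise = sqrt(2.8262e-26)
F_noise = 1.68e-13 N/sqrt(Hz)


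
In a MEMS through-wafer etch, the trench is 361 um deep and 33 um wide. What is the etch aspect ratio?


Step 1: AR = depth / width
Step 2: AR = 361 / 33
AR = 10.9


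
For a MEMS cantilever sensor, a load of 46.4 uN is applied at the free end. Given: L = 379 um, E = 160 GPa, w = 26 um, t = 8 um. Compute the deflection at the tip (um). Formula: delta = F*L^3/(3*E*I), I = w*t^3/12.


Step 1: Calculate the second moment of area.
I = w * t^3 / 12 = 26 * 8^3 / 12 = 1109.3333 um^4
Step 2: Convert E to consistent units (1 GPa = 1000 uN/um^2).
E = 160 GPa = 160000 uN/um^2
Step 3: Calculate tip deflection.
delta = F * L^3 / (3 * E * I)
delta = 46.4 * 379^3 / (3 * 160000 * 1109.3333)
delta = 4.7439 um


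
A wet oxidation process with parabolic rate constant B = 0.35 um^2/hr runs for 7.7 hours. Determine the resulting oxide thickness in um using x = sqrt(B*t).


Step 1: Compute B*t = 0.35 * 7.7 = 2.695
Step 2: x = sqrt(2.695)
x = 1.642 um


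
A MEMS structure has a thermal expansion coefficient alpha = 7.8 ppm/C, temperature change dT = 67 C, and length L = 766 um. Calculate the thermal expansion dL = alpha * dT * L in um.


Step 1: Convert CTE: alpha = 7.8 ppm/C = 7.8e-6 /C
Step 2: dL = 7.8e-6 * 67 * 766
dL = 0.4003 um


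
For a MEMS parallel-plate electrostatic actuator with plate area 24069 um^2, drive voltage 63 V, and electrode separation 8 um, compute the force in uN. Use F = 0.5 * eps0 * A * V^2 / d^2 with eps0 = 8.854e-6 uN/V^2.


Step 1: Identify parameters.
eps0 = 8.854e-6 uN/V^2, A = 24069 um^2, V = 63 V, d = 8 um
Step 2: Compute V^2 = 63^2 = 3969
Step 3: Compute d^2 = 8^2 = 64
Step 4: F = 0.5 * 8.854e-6 * 24069 * 3969 / 64
F = 6.608 uN


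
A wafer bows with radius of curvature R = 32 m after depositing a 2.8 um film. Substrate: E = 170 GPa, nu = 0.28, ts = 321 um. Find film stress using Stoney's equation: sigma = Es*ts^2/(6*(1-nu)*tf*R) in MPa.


Step 1: Compute numerator: Es * ts^2 = 170 * 321^2 = 17516970 (GPa*um^2)
Step 2: Compute denominator (R in um): 6*(1-nu)*tf*R = 6*0.72*2.8*32e6 = 387072000.0 (um^2)
Step 3: sigma (GPa) = 17516970 / 387072000.0 = 4.5255e-02 GPa
Step 4: Convert to MPa (x1000): sigma = 45.3 MPa


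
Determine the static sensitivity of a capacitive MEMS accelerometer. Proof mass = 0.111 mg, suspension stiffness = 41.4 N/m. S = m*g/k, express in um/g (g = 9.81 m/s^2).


Step 1: Convert mass: m = 0.111 mg = 1.11e-07 kg
Step 2: S = m * g / k = 1.11e-07 * 9.81 / 41.4
Step 3: S = 2.63e-08 m/g
Step 4: Convert to um/g: S = 0.026 um/g


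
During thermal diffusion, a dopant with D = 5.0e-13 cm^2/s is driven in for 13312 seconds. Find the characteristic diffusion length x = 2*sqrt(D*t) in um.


Step 1: Compute D*t = 5.0e-13 * 13312 = 6.656e-09 cm^2
Step 2: sqrt(D*t) = 8.15843e-05 cm
Step 3: x = 2 * 8.15843e-05 cm = 1.631686e-04 cm
Step 4: Convert to um (1 cm = 1e4 um): x = 1.632 um


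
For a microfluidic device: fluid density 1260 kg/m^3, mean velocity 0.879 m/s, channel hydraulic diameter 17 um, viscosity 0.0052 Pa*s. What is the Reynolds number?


Step 1: Convert Dh to meters: Dh = 17e-6 m
Step 2: Re = rho * v * Dh / mu
Re = 1260 * 0.879 * 17e-6 / 0.0052
Re = 3.621


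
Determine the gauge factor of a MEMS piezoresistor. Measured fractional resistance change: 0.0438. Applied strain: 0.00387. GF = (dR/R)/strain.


Step 1: Identify values.
dR/R = 0.0438, strain = 0.00387
Step 2: GF = (dR/R) / strain = 0.0438 / 0.00387
GF = 11.3


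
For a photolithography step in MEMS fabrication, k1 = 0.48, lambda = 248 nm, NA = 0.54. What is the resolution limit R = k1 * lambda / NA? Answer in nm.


Step 1: Identify values: k1 = 0.48, lambda = 248 nm, NA = 0.54
Step 2: R = k1 * lambda / NA
R = 0.48 * 248 / 0.54
R = 220.4 nm


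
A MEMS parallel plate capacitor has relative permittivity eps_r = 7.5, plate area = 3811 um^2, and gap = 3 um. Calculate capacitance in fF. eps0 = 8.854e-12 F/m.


Step 1: Convert area to m^2: A = 3811e-12 m^2
Step 2: Convert gap to m: d = 3e-6 m
Step 3: C = eps0 * eps_r * A / d
C = 8.854e-12 * 7.5 * 3811e-12 / 3e-6
Step 4: Convert to fF (multiply by 1e15).
C = 84.36 fF


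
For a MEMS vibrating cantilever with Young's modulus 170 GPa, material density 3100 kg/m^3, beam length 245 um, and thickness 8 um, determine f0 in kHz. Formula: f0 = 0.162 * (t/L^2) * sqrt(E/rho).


Step 1: Convert units to SI.
t_SI = 8e-6 m, L_SI = 245e-6 m
Step 2: Calculate sqrt(E/rho).
sqrt(170e9 / 3100) = 7405.32 m/s
Step 3: Compute f0.
f0 = 0.162 * 8e-6 / (245e-6)^2 * 7405.32 = 159888.3 Hz = 159.89 kHz


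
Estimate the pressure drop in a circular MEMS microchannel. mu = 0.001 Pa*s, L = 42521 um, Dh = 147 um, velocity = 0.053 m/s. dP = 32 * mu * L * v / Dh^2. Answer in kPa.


Step 1: Convert to SI: L = 42521e-6 m, Dh = 147e-6 m
Step 2: dP = 32 * 0.001 * 42521e-6 * 0.053 / (147e-6)^2
Step 3: dP = 3337.30 Pa
Step 4: Convert to kPa: dP = 3.34 kPa


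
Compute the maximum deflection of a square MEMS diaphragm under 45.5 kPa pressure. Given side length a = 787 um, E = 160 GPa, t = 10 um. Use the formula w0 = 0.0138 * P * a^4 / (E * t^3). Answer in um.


Step 1: Convert pressure to compatible units (E is in GPa, so P in GPa).
P = 45.5 kPa = 45.5e-6 GPa
Step 2: Compute numerator: 0.0138 * P * a^4.
a^4 = 787^4 = 383617958161
numerator = 0.0138 * 45.5e-6 * 383617958161 = 2.408737e+05
Step 3: Compute denominator: E * t^3 = 160 * 10^3 = 160000
Step 4: w0 = numerator / denominator = 2.408737e+05 / 160000 = 1.5055 um


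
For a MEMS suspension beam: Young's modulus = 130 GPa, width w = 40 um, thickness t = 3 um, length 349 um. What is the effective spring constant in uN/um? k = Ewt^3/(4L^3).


Step 1: Convert E to consistent units (1 GPa = 1000 uN/um^2).
E = 130 GPa = 130000 uN/um^2
Step 2: Compute t^3 = 3^3 = 27
Step 3: Compute L^3 = 349^3 = 42508549
Step 4: k = 130000 * 40 * 27 / (4 * 42508549)
k = 0.8257 uN/um


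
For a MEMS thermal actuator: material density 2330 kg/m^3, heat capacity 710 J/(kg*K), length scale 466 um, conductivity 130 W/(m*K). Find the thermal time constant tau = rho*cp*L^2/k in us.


Step 1: Convert L to m: L = 466e-6 m
Step 2: L^2 = (466e-6)^2 = 2.17156e-07 m^2
Step 3: tau = 2330 * 710 * 2.17156e-07 / 130 = 2.76339362e-03 s
Step 4: Convert to microseconds (multiply by 1e6).
tau = 2763.394 us


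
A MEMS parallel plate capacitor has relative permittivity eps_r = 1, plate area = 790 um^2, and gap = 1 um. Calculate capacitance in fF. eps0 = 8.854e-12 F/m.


Step 1: Convert area to m^2: A = 790e-12 m^2
Step 2: Convert gap to m: d = 1e-6 m
Step 3: C = eps0 * eps_r * A / d
C = 8.854e-12 * 1 * 790e-12 / 1e-6
Step 4: Convert to fF (multiply by 1e15).
C = 6.99 fF


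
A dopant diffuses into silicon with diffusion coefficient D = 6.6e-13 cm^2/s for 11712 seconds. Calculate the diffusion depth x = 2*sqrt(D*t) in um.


Step 1: Compute D*t = 6.6e-13 * 11712 = 7.72992e-09 cm^2
Step 2: sqrt(D*t) = 8.792e-05 cm
Step 3: x = 2 * 8.792e-05 cm = 1.7584e-04 cm
Step 4: Convert to um (1 cm = 1e4 um): x = 1.758 um


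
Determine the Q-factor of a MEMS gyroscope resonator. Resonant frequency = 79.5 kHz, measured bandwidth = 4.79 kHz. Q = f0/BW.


Step 1: Q = f0 / bandwidth
Step 2: Q = 79.5 / 4.79
Q = 16.6


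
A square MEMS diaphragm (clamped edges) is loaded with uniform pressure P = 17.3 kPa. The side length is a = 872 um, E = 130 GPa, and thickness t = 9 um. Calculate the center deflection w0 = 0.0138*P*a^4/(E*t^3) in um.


Step 1: Convert pressure to compatible units (E is in GPa, so P in GPa).
P = 17.3 kPa = 17.3e-6 GPa
Step 2: Compute numerator: 0.0138 * P * a^4.
a^4 = 872^4 = 578183827456
numerator = 0.0138 * 17.3e-6 * 578183827456 = 1.380356e+05
Step 3: Compute denominator: E * t^3 = 130 * 9^3 = 94770
Step 4: w0 = numerator / denominator = 1.380356e+05 / 94770 = 1.4565 um


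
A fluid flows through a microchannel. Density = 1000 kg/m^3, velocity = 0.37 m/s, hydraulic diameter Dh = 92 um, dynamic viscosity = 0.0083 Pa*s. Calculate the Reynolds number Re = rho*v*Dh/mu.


Step 1: Convert Dh to meters: Dh = 92e-6 m
Step 2: Re = rho * v * Dh / mu
Re = 1000 * 0.37 * 92e-6 / 0.0083
Re = 4.101


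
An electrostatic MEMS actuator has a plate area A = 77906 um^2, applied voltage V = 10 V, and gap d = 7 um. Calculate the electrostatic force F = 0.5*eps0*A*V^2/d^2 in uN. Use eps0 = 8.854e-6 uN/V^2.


Step 1: Identify parameters.
eps0 = 8.854e-6 uN/V^2, A = 77906 um^2, V = 10 V, d = 7 um
Step 2: Compute V^2 = 10^2 = 100
Step 3: Compute d^2 = 7^2 = 49
Step 4: F = 0.5 * 8.854e-6 * 77906 * 100 / 49
F = 0.704 uN


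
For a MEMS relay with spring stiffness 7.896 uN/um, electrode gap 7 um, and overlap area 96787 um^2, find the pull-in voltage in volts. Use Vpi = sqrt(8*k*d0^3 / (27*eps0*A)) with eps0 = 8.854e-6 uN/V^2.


Step 1: Compute numerator: 8 * k * d0^3 = 8 * 7.896 * 7^3 = 21666.624
Step 2: Compute denominator: 27 * eps0 * A = 27 * 8.854e-6 * 96787 = 23.137707
Step 3: Vpi = sqrt(21666.624 / 23.137707)
Vpi = 30.6 V


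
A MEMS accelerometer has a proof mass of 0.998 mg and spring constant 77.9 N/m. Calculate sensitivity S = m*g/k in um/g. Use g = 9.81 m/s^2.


Step 1: Convert mass: m = 0.998 mg = 9.98e-07 kg
Step 2: S = m * g / k = 9.98e-07 * 9.81 / 77.9
Step 3: S = 1.26e-07 m/g
Step 4: Convert to um/g: S = 0.126 um/g


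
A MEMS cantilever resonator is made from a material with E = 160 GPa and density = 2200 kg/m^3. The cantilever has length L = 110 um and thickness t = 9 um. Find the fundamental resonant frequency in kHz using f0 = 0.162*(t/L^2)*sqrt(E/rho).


Step 1: Convert units to SI.
t_SI = 9e-6 m, L_SI = 110e-6 m
Step 2: Calculate sqrt(E/rho).
sqrt(160e9 / 2200) = 8528.03 m/s
Step 3: Compute f0.
f0 = 0.162 * 9e-6 / (110e-6)^2 * 8528.03 = 1027592.4 Hz = 1027.59 kHz


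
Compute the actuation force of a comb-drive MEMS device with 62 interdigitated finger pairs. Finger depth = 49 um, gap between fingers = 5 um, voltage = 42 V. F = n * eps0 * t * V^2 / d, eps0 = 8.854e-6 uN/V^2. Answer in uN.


Step 1: Parameters: n=62, eps0=8.854e-6 uN/V^2, t=49 um, V=42 V, d=5 um
Step 2: V^2 = 1764
Step 3: F = 62 * 8.854e-6 * 49 * 1764 / 5
F = 9.49 uN


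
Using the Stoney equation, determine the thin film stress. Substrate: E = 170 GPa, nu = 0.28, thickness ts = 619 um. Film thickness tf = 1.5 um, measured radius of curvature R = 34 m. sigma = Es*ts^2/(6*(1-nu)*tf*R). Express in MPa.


Step 1: Compute numerator: Es * ts^2 = 170 * 619^2 = 65137370 (GPa*um^2)
Step 2: Compute denominator (R in um): 6*(1-nu)*tf*R = 6*0.72*1.5*34e6 = 220320000.0 (um^2)
Step 3: sigma (GPa) = 65137370 / 220320000.0 = 2.95649e-01 GPa
Step 4: Convert to MPa (x1000): sigma = 295.6 MPa


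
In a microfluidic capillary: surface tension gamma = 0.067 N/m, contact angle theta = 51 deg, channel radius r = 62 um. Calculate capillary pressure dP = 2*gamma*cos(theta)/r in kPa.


Step 1: cos(51 deg) = 0.6293
Step 2: Convert r to m: r = 62e-6 m
Step 3: dP = 2 * 0.067 * 0.6293 / 62e-6 = 1360.1 Pa
Step 4: Convert Pa to kPa (divide by 1000).
dP = 1.36 kPa


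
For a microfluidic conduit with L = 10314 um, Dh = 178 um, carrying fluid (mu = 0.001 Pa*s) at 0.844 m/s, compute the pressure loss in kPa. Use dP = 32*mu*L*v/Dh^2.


Step 1: Convert to SI: L = 10314e-6 m, Dh = 178e-6 m
Step 2: dP = 32 * 0.001 * 10314e-6 * 0.844 / (178e-6)^2
Step 3: dP = 8791.84 Pa
Step 4: Convert to kPa: dP = 8.79 kPa


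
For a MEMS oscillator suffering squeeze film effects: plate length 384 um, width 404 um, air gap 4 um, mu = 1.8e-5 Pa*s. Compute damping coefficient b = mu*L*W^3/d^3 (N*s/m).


Step 1: Convert to SI.
L = 384e-6 m, W = 404e-6 m, d = 4e-6 m
Step 2: W^3 = (404e-6)^3 = 6.59e-11 m^3
Step 3: d^3 = (4e-6)^3 = 6.40e-17 m^3
Step 4: b = 1.8e-5 * 384e-6 * 6.59e-11 / 6.40e-17
b = 7.12e-03 N*s/m


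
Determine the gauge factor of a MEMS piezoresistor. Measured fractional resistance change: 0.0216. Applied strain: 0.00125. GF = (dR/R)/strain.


Step 1: Identify values.
dR/R = 0.0216, strain = 0.00125
Step 2: GF = (dR/R) / strain = 0.0216 / 0.00125
GF = 17.3


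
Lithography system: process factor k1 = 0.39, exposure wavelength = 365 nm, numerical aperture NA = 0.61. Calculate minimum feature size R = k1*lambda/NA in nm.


Step 1: Identify values: k1 = 0.39, lambda = 365 nm, NA = 0.61
Step 2: R = k1 * lambda / NA
R = 0.39 * 365 / 0.61
R = 233.4 nm


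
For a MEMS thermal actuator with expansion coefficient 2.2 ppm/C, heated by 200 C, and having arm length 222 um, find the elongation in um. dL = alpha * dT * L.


Step 1: Convert CTE: alpha = 2.2 ppm/C = 2.2e-6 /C
Step 2: dL = 2.2e-6 * 200 * 222
dL = 0.0977 um


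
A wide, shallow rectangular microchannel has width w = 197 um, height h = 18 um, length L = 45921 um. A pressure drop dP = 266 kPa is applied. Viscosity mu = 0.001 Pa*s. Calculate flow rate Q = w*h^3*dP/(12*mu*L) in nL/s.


Step 1: Convert all dimensions to SI (meters).
w = 197e-6 m, h = 18e-6 m, L = 45921e-6 m, dP = 266e3 Pa
Step 2: Q = w * h^3 * dP / (12 * mu * L)
Q = 197e-6 * (18e-6)^3 * 266e3 / (12 * 0.001 * 45921e-6) = 5.5459097e-10 m^3/s
Step 3: Convert Q from m^3/s to nL/s (1 m^3 = 1e12 nL, so multiply by 1e12).
Q = 554.591 nL/s


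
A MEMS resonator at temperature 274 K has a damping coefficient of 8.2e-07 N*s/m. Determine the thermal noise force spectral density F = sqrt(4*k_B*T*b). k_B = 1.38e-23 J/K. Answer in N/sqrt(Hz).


Step 1: Compute 4 * k_B * T * b
= 4 * 1.38e-23 * 274 * 8.2e-07
= 1.2402e-26 N^2/Hz
Step 2: F_noise = sqrt(1.2402e-26)
F_noise = 1.11e-13 N/sqrt(Hz)


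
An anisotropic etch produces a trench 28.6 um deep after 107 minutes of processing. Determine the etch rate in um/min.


Step 1: Etch rate = depth / time
Step 2: rate = 28.6 / 107
rate = 0.267 um/min


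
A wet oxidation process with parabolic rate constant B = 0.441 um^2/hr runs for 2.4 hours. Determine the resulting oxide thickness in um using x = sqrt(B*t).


Step 1: Compute B*t = 0.441 * 2.4 = 1.0584
Step 2: x = sqrt(1.0584)
x = 1.029 um


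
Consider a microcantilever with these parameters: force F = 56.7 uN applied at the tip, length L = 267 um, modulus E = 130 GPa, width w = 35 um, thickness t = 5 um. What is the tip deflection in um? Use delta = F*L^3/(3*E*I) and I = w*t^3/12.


Step 1: Calculate the second moment of area.
I = w * t^3 / 12 = 35 * 5^3 / 12 = 364.5833 um^4
Step 2: Convert E to consistent units (1 GPa = 1000 uN/um^2).
E = 130 GPa = 130000 uN/um^2
Step 3: Calculate tip deflection.
delta = F * L^3 / (3 * E * I)
delta = 56.7 * 267^3 / (3 * 130000 * 364.5833)
delta = 7.5902 um


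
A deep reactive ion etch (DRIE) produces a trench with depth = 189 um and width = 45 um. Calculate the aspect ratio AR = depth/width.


Step 1: AR = depth / width
Step 2: AR = 189 / 45
AR = 4.2


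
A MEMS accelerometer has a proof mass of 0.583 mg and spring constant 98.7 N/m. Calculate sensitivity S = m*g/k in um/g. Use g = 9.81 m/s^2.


Step 1: Convert mass: m = 0.583 mg = 5.83e-07 kg
Step 2: S = m * g / k = 5.83e-07 * 9.81 / 98.7
Step 3: S = 5.79e-08 m/g
Step 4: Convert to um/g: S = 0.058 um/g


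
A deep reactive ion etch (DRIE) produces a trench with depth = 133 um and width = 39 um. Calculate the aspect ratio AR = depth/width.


Step 1: AR = depth / width
Step 2: AR = 133 / 39
AR = 3.4


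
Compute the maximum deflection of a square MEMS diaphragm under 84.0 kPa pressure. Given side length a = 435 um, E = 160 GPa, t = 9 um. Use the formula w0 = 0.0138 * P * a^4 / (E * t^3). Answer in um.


Step 1: Convert pressure to compatible units (E is in GPa, so P in GPa).
P = 84.0 kPa = 84.0e-6 GPa
Step 2: Compute numerator: 0.0138 * P * a^4.
a^4 = 435^4 = 35806100625
numerator = 0.0138 * 84.0e-6 * 35806100625 = 4.15064e+04
Step 3: Compute denominator: E * t^3 = 160 * 9^3 = 116640
Step 4: w0 = numerator / denominator = 4.15064e+04 / 116640 = 0.3559 um


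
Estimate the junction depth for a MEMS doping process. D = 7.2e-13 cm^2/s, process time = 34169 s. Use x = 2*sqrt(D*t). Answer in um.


Step 1: Compute D*t = 7.2e-13 * 34169 = 2.460168e-08 cm^2
Step 2: sqrt(D*t) = 1.56849e-04 cm
Step 3: x = 2 * 1.56849e-04 cm = 3.13698e-04 cm
Step 4: Convert to um (1 cm = 1e4 um): x = 3.137 um


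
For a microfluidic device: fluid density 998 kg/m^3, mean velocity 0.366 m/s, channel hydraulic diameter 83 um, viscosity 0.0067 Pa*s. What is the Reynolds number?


Step 1: Convert Dh to meters: Dh = 83e-6 m
Step 2: Re = rho * v * Dh / mu
Re = 998 * 0.366 * 83e-6 / 0.0067
Re = 4.525


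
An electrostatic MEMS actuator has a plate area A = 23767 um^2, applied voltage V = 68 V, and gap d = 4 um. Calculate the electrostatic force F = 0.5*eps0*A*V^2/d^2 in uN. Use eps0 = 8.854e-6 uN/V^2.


Step 1: Identify parameters.
eps0 = 8.854e-6 uN/V^2, A = 23767 um^2, V = 68 V, d = 4 um
Step 2: Compute V^2 = 68^2 = 4624
Step 3: Compute d^2 = 4^2 = 16
Step 4: F = 0.5 * 8.854e-6 * 23767 * 4624 / 16
F = 30.408 uN


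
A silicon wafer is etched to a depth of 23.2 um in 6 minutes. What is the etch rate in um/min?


Step 1: Etch rate = depth / time
Step 2: rate = 23.2 / 6
rate = 3.867 um/min


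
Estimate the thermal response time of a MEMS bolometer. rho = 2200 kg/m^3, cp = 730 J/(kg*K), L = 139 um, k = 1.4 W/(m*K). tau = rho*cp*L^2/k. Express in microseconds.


Step 1: Convert L to m: L = 139e-6 m
Step 2: L^2 = (139e-6)^2 = 1.9321e-08 m^2
Step 3: tau = 2200 * 730 * 1.9321e-08 / 1.4 = 2.216394714e-02 s
Step 4: Convert to microseconds (multiply by 1e6).
tau = 22163.947 us


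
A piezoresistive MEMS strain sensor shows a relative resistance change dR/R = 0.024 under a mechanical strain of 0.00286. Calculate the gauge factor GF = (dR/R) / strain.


Step 1: Identify values.
dR/R = 0.024, strain = 0.00286
Step 2: GF = (dR/R) / strain = 0.024 / 0.00286
GF = 8.4


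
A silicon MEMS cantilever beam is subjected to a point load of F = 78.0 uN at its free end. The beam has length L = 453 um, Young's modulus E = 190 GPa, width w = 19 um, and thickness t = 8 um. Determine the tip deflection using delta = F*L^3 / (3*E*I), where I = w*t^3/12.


Step 1: Calculate the second moment of area.
I = w * t^3 / 12 = 19 * 8^3 / 12 = 810.6667 um^4
Step 2: Convert E to consistent units (1 GPa = 1000 uN/um^2).
E = 190 GPa = 190000 uN/um^2
Step 3: Calculate tip deflection.
delta = F * L^3 / (3 * E * I)
delta = 78.0 * 453^3 / (3 * 190000 * 810.6667)
delta = 15.6918 um


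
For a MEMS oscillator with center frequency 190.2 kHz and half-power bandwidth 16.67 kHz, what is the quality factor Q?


Step 1: Q = f0 / bandwidth
Step 2: Q = 190.2 / 16.67
Q = 11.4


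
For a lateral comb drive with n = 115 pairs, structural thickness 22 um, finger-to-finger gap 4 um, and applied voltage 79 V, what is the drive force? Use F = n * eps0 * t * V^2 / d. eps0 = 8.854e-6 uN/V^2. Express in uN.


Step 1: Parameters: n=115, eps0=8.854e-6 uN/V^2, t=22 um, V=79 V, d=4 um
Step 2: V^2 = 6241
Step 3: F = 115 * 8.854e-6 * 22 * 6241 / 4
F = 34.951 uN


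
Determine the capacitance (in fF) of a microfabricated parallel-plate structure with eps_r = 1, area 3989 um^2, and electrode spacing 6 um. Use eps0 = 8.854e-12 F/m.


Step 1: Convert area to m^2: A = 3989e-12 m^2
Step 2: Convert gap to m: d = 6e-6 m
Step 3: C = eps0 * eps_r * A / d
C = 8.854e-12 * 1 * 3989e-12 / 6e-6
Step 4: Convert to fF (multiply by 1e15).
C = 5.89 fF


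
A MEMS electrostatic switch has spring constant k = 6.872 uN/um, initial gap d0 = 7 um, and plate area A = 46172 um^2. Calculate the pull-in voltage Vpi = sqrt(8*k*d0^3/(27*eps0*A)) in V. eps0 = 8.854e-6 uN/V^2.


Step 1: Compute numerator: 8 * k * d0^3 = 8 * 6.872 * 7^3 = 18856.768
Step 2: Compute denominator: 27 * eps0 * A = 27 * 8.854e-6 * 46172 = 11.037786
Step 3: Vpi = sqrt(18856.768 / 11.037786)
Vpi = 41.33 V


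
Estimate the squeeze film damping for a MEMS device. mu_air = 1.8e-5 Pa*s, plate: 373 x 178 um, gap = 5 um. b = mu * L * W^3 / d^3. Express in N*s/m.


Step 1: Convert to SI.
L = 373e-6 m, W = 178e-6 m, d = 5e-6 m
Step 2: W^3 = (178e-6)^3 = 5.64e-12 m^3
Step 3: d^3 = (5e-6)^3 = 1.25e-16 m^3
Step 4: b = 1.8e-5 * 373e-6 * 5.64e-12 / 1.25e-16
b = 3.03e-04 N*s/m


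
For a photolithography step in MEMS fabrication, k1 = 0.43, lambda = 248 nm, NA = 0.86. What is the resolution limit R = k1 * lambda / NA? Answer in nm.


Step 1: Identify values: k1 = 0.43, lambda = 248 nm, NA = 0.86
Step 2: R = k1 * lambda / NA
R = 0.43 * 248 / 0.86
R = 124.0 nm


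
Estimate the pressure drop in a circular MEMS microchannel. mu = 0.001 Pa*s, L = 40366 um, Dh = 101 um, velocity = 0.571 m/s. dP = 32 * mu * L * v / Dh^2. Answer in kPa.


Step 1: Convert to SI: L = 40366e-6 m, Dh = 101e-6 m
Step 2: dP = 32 * 0.001 * 40366e-6 * 0.571 / (101e-6)^2
Step 3: dP = 72303.46 Pa
Step 4: Convert to kPa: dP = 72.3 kPa


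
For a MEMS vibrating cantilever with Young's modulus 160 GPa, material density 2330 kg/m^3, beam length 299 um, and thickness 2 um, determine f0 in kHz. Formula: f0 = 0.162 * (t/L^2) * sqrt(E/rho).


Step 1: Convert units to SI.
t_SI = 2e-6 m, L_SI = 299e-6 m
Step 2: Calculate sqrt(E/rho).
sqrt(160e9 / 2330) = 8286.71 m/s
Step 3: Compute f0.
f0 = 0.162 * 2e-6 / (299e-6)^2 * 8286.71 = 30032.0 Hz = 30.03 kHz


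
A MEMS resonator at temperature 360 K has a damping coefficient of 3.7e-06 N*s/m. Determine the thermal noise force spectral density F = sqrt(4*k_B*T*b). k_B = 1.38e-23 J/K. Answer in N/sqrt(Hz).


Step 1: Compute 4 * k_B * T * b
= 4 * 1.38e-23 * 360 * 3.7e-06
= 7.3526e-26 N^2/Hz
Step 2: F_noise = sqrt(7.3526e-26)
F_noise = 2.71e-13 N/sqrt(Hz)


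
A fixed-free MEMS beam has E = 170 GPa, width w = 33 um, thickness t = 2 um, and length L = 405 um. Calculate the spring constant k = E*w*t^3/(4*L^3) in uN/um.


Step 1: Convert E to consistent units (1 GPa = 1000 uN/um^2).
E = 170 GPa = 170000 uN/um^2
Step 2: Compute t^3 = 2^3 = 8
Step 3: Compute L^3 = 405^3 = 66430125
Step 4: k = 170000 * 33 * 8 / (4 * 66430125)
k = 0.1689 uN/um


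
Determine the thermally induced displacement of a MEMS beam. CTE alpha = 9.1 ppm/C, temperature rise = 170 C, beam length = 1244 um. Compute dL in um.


Step 1: Convert CTE: alpha = 9.1 ppm/C = 9.1e-6 /C
Step 2: dL = 9.1e-6 * 170 * 1244
dL = 1.9245 um


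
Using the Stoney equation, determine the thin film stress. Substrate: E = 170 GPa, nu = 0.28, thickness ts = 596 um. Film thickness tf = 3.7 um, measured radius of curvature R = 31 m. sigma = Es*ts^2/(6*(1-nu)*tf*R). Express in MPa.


Step 1: Compute numerator: Es * ts^2 = 170 * 596^2 = 60386720 (GPa*um^2)
Step 2: Compute denominator (R in um): 6*(1-nu)*tf*R = 6*0.72*3.7*31e6 = 495504000.0 (um^2)
Step 3: sigma (GPa) = 60386720 / 495504000.0 = 1.21869e-01 GPa
Step 4: Convert to MPa (x1000): sigma = 121.9 MPa


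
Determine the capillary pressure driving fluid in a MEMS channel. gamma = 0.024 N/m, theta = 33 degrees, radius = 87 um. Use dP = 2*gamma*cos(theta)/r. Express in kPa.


Step 1: cos(33 deg) = 0.8387
Step 2: Convert r to m: r = 87e-6 m
Step 3: dP = 2 * 0.024 * 0.8387 / 87e-6 = 462.7 Pa
Step 4: Convert Pa to kPa (divide by 1000).
dP = 0.46 kPa


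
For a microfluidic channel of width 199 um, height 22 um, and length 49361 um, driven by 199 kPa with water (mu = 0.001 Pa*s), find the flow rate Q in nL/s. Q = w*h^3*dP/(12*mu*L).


Step 1: Convert all dimensions to SI (meters).
w = 199e-6 m, h = 22e-6 m, L = 49361e-6 m, dP = 199e3 Pa
Step 2: Q = w * h^3 * dP / (12 * mu * L)
Q = 199e-6 * (22e-6)^3 * 199e3 / (12 * 0.001 * 49361e-6) = 7.1188362e-10 m^3/s
Step 3: Convert Q from m^3/s to nL/s (1 m^3 = 1e12 nL, so multiply by 1e12).
Q = 711.884 nL/s
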